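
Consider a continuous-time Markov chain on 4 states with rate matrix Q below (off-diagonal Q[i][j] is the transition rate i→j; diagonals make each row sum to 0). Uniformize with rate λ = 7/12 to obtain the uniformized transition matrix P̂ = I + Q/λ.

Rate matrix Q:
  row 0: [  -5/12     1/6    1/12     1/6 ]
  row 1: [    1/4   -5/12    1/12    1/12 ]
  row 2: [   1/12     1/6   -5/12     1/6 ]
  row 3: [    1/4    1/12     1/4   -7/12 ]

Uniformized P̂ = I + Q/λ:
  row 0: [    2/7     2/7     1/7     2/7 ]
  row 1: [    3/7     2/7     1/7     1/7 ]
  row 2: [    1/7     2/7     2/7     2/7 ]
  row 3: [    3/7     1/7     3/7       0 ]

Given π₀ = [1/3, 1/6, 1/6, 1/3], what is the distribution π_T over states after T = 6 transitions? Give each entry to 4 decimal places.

π = [0.3171, 0.2581, 0.2311, 0.1937]

t=0: π = [0.3333, 0.1667, 0.1667, 0.3333]
t=1: π = [0.3333, 0.2381, 0.2619, 0.1667]
t=2: π = [0.3061, 0.2619, 0.2279, 0.2041]
t=3: π = [0.3197, 0.2566, 0.2337, 0.1900]
t=4: π = [0.3161, 0.2586, 0.2305, 0.1948]
t=5: π = [0.3175, 0.2579, 0.2314, 0.1931]
t=6: π = [0.3171, 0.2581, 0.2311, 0.1937]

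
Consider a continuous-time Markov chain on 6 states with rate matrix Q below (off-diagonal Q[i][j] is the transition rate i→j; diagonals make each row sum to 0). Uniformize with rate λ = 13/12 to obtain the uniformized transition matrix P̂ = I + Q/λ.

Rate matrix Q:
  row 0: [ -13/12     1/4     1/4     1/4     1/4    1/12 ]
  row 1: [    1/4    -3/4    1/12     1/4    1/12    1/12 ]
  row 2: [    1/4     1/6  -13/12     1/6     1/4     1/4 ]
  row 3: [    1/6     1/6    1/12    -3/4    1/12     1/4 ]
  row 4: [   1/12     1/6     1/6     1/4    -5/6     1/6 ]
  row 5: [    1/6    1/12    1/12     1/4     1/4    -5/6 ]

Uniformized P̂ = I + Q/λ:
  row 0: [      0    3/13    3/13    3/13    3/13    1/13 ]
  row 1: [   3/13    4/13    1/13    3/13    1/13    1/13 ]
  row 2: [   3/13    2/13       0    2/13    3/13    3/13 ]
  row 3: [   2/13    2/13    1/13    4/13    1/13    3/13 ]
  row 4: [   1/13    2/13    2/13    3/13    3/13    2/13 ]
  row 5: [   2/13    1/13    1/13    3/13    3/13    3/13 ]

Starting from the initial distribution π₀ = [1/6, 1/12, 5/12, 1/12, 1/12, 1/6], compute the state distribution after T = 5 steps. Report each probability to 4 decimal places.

t=0: π = [0.1667, 0.0833, 0.4167, 0.0833, 0.0833, 0.1667]
t=1: π = [0.1603, 0.1667, 0.0769, 0.2051, 0.2051, 0.1859]
t=2: π = [0.1321, 0.1775, 0.1114, 0.2406, 0.1736, 0.1647]
t=3: π = [0.1424, 0.1787, 0.1020, 0.2407, 0.1664, 0.1698]
t=4: π = [0.1407, 0.1792, 0.1038, 0.2414, 0.1663, 0.1686]
t=5: π = [0.1412, 0.1793, 0.1034, 0.2414, 0.1661, 0.1688]

π = [0.1412, 0.1793, 0.1034, 0.2414, 0.1661, 0.1688]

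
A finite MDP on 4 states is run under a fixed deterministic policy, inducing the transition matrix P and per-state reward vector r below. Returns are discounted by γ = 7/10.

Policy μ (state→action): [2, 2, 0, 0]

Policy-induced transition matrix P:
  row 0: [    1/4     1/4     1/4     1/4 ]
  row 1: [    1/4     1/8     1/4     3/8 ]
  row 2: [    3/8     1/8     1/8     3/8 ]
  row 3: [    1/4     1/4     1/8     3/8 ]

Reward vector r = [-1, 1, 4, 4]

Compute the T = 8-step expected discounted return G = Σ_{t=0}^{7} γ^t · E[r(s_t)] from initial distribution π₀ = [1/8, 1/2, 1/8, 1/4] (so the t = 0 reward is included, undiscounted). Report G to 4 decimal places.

t=0: π = [0.1250, 0.5000, 0.1250, 0.2500], E[r] = 1.8750, γ^t·E[r] = 1.875000, running G = 1.875000
t=1: π = [0.2656, 0.1719, 0.2031, 0.3594], E[r] = 2.1563, γ^t·E[r] = 1.509375, running G = 3.384375
t=2: π = [0.2754, 0.2031, 0.1797, 0.3418], E[r] = 2.0137, γ^t·E[r] = 0.986699, running G = 4.371074
t=3: π = [0.2725, 0.2021, 0.1848, 0.3406], E[r] = 2.0313, γ^t·E[r] = 0.696719, running G = 5.067793
t=4: π = [0.2731, 0.2016, 0.1843, 0.3409], E[r] = 2.0296, γ^t·E[r] = 0.487307, running G = 5.555100
t=5: π = [0.2730, 0.2018, 0.1843, 0.3409], E[r] = 2.0295, γ^t·E[r] = 0.341103, running G = 5.896203
t=6: π = [0.2730, 0.2017, 0.1843, 0.3409], E[r] = 2.0296, γ^t·E[r] = 0.238777, running G = 6.134981
t=7: π = [0.2730, 0.2017, 0.1843, 0.3409], E[r] = 2.0296, γ^t·E[r] = 0.167143, running G = 6.302124

G = 6.3021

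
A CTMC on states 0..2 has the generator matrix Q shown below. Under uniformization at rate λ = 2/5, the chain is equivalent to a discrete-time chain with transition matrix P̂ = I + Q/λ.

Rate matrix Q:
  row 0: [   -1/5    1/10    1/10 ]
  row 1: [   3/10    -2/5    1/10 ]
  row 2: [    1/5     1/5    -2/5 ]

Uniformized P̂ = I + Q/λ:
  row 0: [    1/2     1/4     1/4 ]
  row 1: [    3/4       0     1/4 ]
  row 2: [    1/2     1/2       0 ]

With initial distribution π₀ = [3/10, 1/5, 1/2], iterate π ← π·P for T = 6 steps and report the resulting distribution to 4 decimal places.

t=0: π = [0.3000, 0.2000, 0.5000]
t=1: π = [0.5500, 0.3250, 0.1250]
t=2: π = [0.5813, 0.2000, 0.2188]
t=3: π = [0.5500, 0.2547, 0.1953]
t=4: π = [0.5637, 0.2352, 0.2012]
t=5: π = [0.5588, 0.2415, 0.1997]
t=6: π = [0.5604, 0.2396, 0.2001]

π = [0.5604, 0.2396, 0.2001]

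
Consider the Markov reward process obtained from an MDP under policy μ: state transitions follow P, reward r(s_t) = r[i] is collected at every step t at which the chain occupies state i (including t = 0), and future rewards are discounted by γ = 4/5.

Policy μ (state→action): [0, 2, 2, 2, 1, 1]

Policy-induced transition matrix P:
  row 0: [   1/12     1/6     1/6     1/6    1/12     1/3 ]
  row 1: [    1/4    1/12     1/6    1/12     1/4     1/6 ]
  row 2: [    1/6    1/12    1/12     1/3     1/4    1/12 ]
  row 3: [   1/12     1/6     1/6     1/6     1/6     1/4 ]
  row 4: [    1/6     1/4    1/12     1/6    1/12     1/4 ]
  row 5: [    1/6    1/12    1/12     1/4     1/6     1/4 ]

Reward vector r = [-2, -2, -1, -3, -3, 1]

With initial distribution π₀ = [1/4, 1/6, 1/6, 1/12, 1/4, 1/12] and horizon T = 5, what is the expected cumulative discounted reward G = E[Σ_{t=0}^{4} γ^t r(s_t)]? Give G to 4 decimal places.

t=0: π = [0.2500, 0.1667, 0.1667, 0.0833, 0.2500, 0.0833], E[r] = -1.9167, γ^t·E[r] = -1.916667, running G = -1.916667
t=1: π = [0.1528, 0.1528, 0.1250, 0.1875, 0.1528, 0.2292], E[r] = -1.5278, γ^t·E[r] = -1.222222, running G = -3.138889
t=2: π = [0.1510, 0.1372, 0.1244, 0.1939, 0.1644, 0.2292], E[r] = -1.5463, γ^t·E[r] = -0.989630, running G = -4.128519
t=3: π = [0.1494, 0.1395, 0.1235, 0.1951, 0.1622, 0.2304], E[r] = -1.5425, γ^t·E[r] = -0.789753, running G = -4.918272
t=4: π = [0.1496, 0.1391, 0.1237, 0.1948, 0.1626, 0.2302], E[r] = -1.5431, γ^t·E[r] = -0.632043, running G = -5.550314

G = -5.5503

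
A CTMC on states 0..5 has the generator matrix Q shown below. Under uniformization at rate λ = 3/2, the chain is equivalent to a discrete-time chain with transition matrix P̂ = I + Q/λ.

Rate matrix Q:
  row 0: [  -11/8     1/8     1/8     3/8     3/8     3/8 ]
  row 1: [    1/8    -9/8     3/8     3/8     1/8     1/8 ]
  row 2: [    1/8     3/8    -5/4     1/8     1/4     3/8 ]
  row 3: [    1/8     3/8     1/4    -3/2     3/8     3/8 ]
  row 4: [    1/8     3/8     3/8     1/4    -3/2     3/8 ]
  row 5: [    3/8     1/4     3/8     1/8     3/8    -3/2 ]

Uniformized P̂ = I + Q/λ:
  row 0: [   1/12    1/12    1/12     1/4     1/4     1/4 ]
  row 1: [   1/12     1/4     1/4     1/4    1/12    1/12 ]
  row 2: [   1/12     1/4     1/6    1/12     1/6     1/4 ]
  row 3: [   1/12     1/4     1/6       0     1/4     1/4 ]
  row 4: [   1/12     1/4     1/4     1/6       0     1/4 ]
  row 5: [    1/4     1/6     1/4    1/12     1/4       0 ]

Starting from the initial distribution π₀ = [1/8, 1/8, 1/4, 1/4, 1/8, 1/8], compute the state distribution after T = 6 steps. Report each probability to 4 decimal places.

t=0: π = [0.1250, 0.1250, 0.2500, 0.2500, 0.1250, 0.1250]
t=1: π = [0.1042, 0.2188, 0.1875, 0.1146, 0.1771, 0.1979]
t=2: π = [0.1163, 0.2161, 0.2075, 0.1424, 0.1536, 0.1641]
t=3: π = [0.1107, 0.2169, 0.2015, 0.1397, 0.1583, 0.1730]
t=4: π = [0.1122, 0.2171, 0.2031, 0.1395, 0.1575, 0.1706]
t=5: π = [0.1118, 0.2171, 0.2028, 0.1397, 0.1575, 0.1712]
t=6: π = [0.1119, 0.2171, 0.2028, 0.1396, 0.1575, 0.1710]

π = [0.1119, 0.2171, 0.2028, 0.1396, 0.1575, 0.1710]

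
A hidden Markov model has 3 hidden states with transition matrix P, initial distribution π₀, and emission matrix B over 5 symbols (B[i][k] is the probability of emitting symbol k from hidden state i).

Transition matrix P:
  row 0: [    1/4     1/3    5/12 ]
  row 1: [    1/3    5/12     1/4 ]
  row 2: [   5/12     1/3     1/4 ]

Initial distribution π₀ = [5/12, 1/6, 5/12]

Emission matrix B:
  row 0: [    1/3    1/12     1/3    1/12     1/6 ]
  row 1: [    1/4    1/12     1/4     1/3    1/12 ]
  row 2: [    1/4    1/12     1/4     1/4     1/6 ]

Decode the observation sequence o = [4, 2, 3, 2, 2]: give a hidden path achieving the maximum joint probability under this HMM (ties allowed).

t=0: δ = [6.944e-02, 1.389e-02, 6.944e-02]  (obs o_0=4)
t=1: δ = [9.645e-03, 5.787e-03, 7.234e-03]  ψ = [2, 0, 0]  (obs o_1=2)
t=2: δ = [2.512e-04, 1.072e-03, 1.005e-03]  ψ = [2, 0, 0]  (obs o_2=3)
t=3: δ = [1.395e-04, 1.116e-04, 6.698e-05]  ψ = [2, 1, 1]  (obs o_3=2)
t=4: δ = [1.240e-05, 1.163e-05, 1.454e-05]  ψ = [1, 0, 0]  (obs o_4=2)
backtrack: best end state = 2; path = [2, 0, 2, 0, 2]

path = [2, 0, 2, 0, 2]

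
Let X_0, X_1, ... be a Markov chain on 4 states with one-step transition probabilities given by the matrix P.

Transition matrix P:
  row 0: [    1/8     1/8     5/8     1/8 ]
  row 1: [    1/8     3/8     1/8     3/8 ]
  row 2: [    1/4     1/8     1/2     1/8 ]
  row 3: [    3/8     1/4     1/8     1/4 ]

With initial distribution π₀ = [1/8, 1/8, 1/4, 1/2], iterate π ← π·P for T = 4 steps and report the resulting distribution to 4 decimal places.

t=0: π = [0.1250, 0.1250, 0.2500, 0.5000]
t=1: π = [0.2813, 0.2188, 0.2813, 0.2188]
t=2: π = [0.2148, 0.2070, 0.3711, 0.2070]
t=3: π = [0.2231, 0.2026, 0.3716, 0.2026]
t=4: π = [0.2221, 0.2010, 0.3759, 0.2010]

π = [0.2221, 0.2010, 0.3759, 0.2010]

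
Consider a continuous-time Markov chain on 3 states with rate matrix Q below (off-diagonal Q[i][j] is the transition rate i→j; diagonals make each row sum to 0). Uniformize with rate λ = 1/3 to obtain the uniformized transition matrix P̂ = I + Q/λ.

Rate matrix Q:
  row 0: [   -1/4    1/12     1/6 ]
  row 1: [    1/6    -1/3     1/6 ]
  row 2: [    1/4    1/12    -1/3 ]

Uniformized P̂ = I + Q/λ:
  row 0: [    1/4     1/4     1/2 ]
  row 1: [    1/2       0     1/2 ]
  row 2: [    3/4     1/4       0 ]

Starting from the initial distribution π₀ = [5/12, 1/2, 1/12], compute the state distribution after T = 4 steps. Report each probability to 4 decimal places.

π = [0.4811, 0.2012, 0.3177]

t=0: π = [0.4167, 0.5000, 0.0833]
t=1: π = [0.4167, 0.1250, 0.4583]
t=2: π = [0.5104, 0.2188, 0.2708]
t=3: π = [0.4401, 0.1953, 0.3646]
t=4: π = [0.4811, 0.2012, 0.3177]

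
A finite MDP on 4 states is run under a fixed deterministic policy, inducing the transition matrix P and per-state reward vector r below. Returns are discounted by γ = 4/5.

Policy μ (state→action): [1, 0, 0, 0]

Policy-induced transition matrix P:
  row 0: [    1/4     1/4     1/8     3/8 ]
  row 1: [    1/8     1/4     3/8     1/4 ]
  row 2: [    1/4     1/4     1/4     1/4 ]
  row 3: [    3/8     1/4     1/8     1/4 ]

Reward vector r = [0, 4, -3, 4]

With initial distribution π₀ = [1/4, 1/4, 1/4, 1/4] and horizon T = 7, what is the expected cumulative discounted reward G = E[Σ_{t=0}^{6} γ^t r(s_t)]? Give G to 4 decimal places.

t=0: π = [0.2500, 0.2500, 0.2500, 0.2500], E[r] = 1.2500, γ^t·E[r] = 1.250000, running G = 1.250000
t=1: π = [0.2500, 0.2500, 0.2188, 0.2813], E[r] = 1.4688, γ^t·E[r] = 1.175000, running G = 2.425000
t=2: π = [0.2539, 0.2500, 0.2148, 0.2813], E[r] = 1.4805, γ^t·E[r] = 0.947500, running G = 3.372500
t=3: π = [0.2539, 0.2500, 0.2144, 0.2817], E[r] = 1.4839, γ^t·E[r] = 0.759750, running G = 4.132250
t=4: π = [0.2540, 0.2500, 0.2143, 0.2817], E[r] = 1.4841, γ^t·E[r] = 0.607875, running G = 4.740125
t=5: π = [0.2540, 0.2500, 0.2143, 0.2817], E[r] = 1.4841, γ^t·E[r] = 0.486318, running G = 5.226443
t=6: π = [0.2540, 0.2500, 0.2143, 0.2817], E[r] = 1.4841, γ^t·E[r] = 0.389055, running G = 5.615497

G = 5.6155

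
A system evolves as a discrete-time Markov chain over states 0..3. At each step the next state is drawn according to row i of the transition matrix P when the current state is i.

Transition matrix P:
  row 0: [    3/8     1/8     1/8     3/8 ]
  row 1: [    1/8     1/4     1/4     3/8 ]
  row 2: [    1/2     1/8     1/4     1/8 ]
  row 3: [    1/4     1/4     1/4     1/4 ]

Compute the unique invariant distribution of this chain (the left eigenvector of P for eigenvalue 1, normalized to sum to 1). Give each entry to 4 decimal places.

π = [0.3195, 0.1838, 0.2101, 0.2867]

Balance equations π_j = Σ_i π_i·P[i][j]:
  π_0 = 3/8·π_0 + 1/8·π_1 + 1/2·π_2 + 1/4·π_3
  π_1 = 1/8·π_0 + 1/4·π_1 + 1/8·π_2 + 1/4·π_3
  π_2 = 1/8·π_0 + 1/4·π_1 + 1/4·π_2 + 1/4·π_3
  normalize: π_0 + π_1 + π_2 + π_3 = 1
Solving the linear system gives exactly π = [146/457, 84/457, 96/457, 131/457].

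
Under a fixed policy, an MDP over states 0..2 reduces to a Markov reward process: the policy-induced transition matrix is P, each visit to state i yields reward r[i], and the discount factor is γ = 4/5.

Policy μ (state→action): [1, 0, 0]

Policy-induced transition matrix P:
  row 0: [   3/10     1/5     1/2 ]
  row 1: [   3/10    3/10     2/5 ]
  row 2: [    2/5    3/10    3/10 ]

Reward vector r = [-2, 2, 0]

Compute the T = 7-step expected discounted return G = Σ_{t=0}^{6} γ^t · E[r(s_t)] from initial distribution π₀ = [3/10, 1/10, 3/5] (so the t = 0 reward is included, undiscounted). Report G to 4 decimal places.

t=0: π = [0.3000, 0.1000, 0.6000], E[r] = -0.4000, γ^t·E[r] = -0.400000, running G = -0.400000
t=1: π = [0.3600, 0.2700, 0.3700], E[r] = -0.1800, γ^t·E[r] = -0.144000, running G = -0.544000
t=2: π = [0.3370, 0.2640, 0.3990], E[r] = -0.1460, γ^t·E[r] = -0.093440, running G = -0.637440
t=3: π = [0.3399, 0.2663, 0.3938], E[r] = -0.1472, γ^t·E[r] = -0.075366, running G = -0.712806
t=4: π = [0.3394, 0.2660, 0.3946], E[r] = -0.1467, γ^t·E[r] = -0.060105, running G = -0.772911
t=5: π = [0.3395, 0.2661, 0.3945], E[r] = -0.1468, γ^t·E[r] = -0.048103, running G = -0.821014
t=6: π = [0.3394, 0.2661, 0.3945], E[r] = -0.1468, γ^t·E[r] = -0.038479, running G = -0.859493

G = -0.8595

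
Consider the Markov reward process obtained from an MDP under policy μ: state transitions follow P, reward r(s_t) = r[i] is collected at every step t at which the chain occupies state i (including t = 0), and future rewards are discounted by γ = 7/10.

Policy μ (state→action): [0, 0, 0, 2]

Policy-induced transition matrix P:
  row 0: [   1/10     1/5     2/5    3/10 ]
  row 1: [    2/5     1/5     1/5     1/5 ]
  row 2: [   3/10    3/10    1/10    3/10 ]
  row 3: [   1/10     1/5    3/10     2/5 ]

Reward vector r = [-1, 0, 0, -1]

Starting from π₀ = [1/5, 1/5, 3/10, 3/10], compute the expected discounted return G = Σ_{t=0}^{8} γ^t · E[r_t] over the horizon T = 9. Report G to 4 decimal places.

t=0: π = [0.2000, 0.2000, 0.3000, 0.3000], E[r] = -0.5000, γ^t·E[r] = -0.500000, running G = -0.500000
t=1: π = [0.2200, 0.2300, 0.2400, 0.3100], E[r] = -0.5300, γ^t·E[r] = -0.371000, running G = -0.871000
t=2: π = [0.2170, 0.2240, 0.2510, 0.3080], E[r] = -0.5250, γ^t·E[r] = -0.257250, running G = -1.128250
t=3: π = [0.2174, 0.2251, 0.2491, 0.3084], E[r] = -0.5258, γ^t·E[r] = -0.180349, running G = -1.308599
t=4: π = [0.2174, 0.2249, 0.2494, 0.3083], E[r] = -0.5257, γ^t·E[r] = -0.126216, running G = -1.434815
t=5: π = [0.2174, 0.2249, 0.2494, 0.3083], E[r] = -0.5257, γ^t·E[r] = -0.088354, running G = -1.523169
t=6: π = [0.2174, 0.2249, 0.2494, 0.3083], E[r] = -0.5257, γ^t·E[r] = -0.061847, running G = -1.585017
t=7: π = [0.2174, 0.2249, 0.2494, 0.3083], E[r] = -0.5257, γ^t·E[r] = -0.043293, running G = -1.628310
t=8: π = [0.2174, 0.2249, 0.2494, 0.3083], E[r] = -0.5257, γ^t·E[r] = -0.030305, running G = -1.658615

G = -1.6586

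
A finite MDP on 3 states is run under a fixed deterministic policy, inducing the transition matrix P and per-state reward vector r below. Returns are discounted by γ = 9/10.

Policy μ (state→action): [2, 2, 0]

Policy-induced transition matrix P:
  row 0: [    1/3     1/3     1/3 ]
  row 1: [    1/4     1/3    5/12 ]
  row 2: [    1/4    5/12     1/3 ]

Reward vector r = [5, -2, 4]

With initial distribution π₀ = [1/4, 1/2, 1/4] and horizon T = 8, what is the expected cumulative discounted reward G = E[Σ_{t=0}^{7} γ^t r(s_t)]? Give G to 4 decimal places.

t=0: π = [0.2500, 0.5000, 0.2500], E[r] = 1.2500, γ^t·E[r] = 1.250000, running G = 1.250000
t=1: π = [0.2708, 0.3542, 0.3750], E[r] = 2.1458, γ^t·E[r] = 1.931250, running G = 3.181250
t=2: π = [0.2726, 0.3646, 0.3628], E[r] = 2.0851, γ^t·E[r] = 1.688906, running G = 4.870156
t=3: π = [0.2727, 0.3636, 0.3637], E[r] = 2.0913, γ^t·E[r] = 1.524551, running G = 6.394707
t=4: π = [0.2727, 0.3636, 0.3636], E[r] = 2.0909, γ^t·E[r] = 1.371819, running G = 7.766526
t=5: π = [0.2727, 0.3636, 0.3636], E[r] = 2.0909, γ^t·E[r] = 1.234662, running G = 9.001188
t=6: π = [0.2727, 0.3636, 0.3636], E[r] = 2.0909, γ^t·E[r] = 1.111195, running G = 10.112383
t=7: π = [0.2727, 0.3636, 0.3636], E[r] = 2.0909, γ^t·E[r] = 1.000075, running G = 11.112458

G = 11.1125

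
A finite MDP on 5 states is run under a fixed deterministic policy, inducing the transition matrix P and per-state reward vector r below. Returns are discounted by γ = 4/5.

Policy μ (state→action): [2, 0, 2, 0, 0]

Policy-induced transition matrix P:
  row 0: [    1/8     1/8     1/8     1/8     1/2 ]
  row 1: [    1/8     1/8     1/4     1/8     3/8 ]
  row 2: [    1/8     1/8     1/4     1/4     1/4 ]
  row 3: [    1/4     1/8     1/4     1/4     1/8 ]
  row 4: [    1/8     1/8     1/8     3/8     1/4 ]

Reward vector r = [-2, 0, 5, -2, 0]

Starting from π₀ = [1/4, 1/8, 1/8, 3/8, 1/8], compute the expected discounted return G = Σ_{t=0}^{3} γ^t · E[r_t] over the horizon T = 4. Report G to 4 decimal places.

t=0: π = [0.2500, 0.1250, 0.1250, 0.3750, 0.1250], E[r] = -0.6250, γ^t·E[r] = -0.625000, running G = -0.625000
t=1: π = [0.1719, 0.1250, 0.2031, 0.2188, 0.2813], E[r] = 0.2344, γ^t·E[r] = 0.187500, running G = -0.437500
t=2: π = [0.1523, 0.1250, 0.1934, 0.2480, 0.2813], E[r] = 0.1660, γ^t·E[r] = 0.106250, running G = -0.331250
t=3: π = [0.1560, 0.1250, 0.1958, 0.2505, 0.2727], E[r] = 0.1660, γ^t·E[r] = 0.085000, running G = -0.246250

G = -0.2463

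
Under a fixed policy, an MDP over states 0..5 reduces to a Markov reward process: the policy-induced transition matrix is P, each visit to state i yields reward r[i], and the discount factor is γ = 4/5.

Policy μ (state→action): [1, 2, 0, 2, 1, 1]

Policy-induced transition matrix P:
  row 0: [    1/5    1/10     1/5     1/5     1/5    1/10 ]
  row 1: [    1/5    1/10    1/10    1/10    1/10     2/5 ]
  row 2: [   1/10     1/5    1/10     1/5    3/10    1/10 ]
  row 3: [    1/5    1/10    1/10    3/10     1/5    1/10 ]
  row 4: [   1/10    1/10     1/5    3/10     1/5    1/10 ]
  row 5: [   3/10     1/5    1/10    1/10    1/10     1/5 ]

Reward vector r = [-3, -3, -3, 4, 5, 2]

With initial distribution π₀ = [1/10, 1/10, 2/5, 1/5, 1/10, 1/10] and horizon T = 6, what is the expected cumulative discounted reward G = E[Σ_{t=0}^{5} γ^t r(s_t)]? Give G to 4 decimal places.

t=0: π = [0.1000, 0.1000, 0.4000, 0.2000, 0.1000, 0.1000], E[r] = -0.3000, γ^t·E[r] = -0.300000, running G = -0.300000
t=1: π = [0.1600, 0.1500, 0.1200, 0.2100, 0.2200, 0.1400], E[r] = 0.9300, γ^t·E[r] = 0.744000, running G = 0.444000
t=2: π = [0.1800, 0.1260, 0.1380, 0.2140, 0.1830, 0.1590], E[r] = 0.7570, γ^t·E[r] = 0.484480, running G = 0.928480
t=3: π = [0.1838, 0.1297, 0.1363, 0.2112, 0.1853, 0.1537], E[r] = 0.7293, γ^t·E[r] = 0.373402, running G = 1.301882
t=4: π = [0.1832, 0.1290, 0.1369, 0.2113, 0.1853, 0.1543], E[r] = 0.7329, γ^t·E[r] = 0.300192, running G = 1.602073
t=5: π = [0.1832, 0.1291, 0.1369, 0.2113, 0.1854, 0.1541], E[r] = 0.7329, γ^t·E[r] = 0.240146, running G = 1.842220

G = 1.8422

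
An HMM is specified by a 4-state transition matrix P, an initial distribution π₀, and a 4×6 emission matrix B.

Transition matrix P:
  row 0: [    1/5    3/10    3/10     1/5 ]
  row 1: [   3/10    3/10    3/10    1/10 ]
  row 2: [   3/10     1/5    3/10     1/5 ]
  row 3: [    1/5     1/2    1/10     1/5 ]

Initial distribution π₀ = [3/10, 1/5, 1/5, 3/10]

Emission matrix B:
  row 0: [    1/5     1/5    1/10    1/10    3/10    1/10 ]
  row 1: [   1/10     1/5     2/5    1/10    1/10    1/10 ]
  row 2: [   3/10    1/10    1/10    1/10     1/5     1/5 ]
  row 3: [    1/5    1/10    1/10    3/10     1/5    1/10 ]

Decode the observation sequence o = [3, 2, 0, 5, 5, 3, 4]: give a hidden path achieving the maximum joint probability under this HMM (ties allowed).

t=0: δ = [3.000e-02, 2.000e-02, 2.000e-02, 9.000e-02]  (obs o_0=3)
t=1: δ = [1.800e-03, 1.800e-02, 9.000e-04, 1.800e-03]  ψ = [3, 3, 0, 3]  (obs o_1=2)
t=2: δ = [1.080e-03, 5.400e-04, 1.620e-03, 3.600e-04]  ψ = [1, 1, 1, 1]  (obs o_2=0)
t=3: δ = [4.860e-05, 3.240e-05, 9.720e-05, 3.240e-05]  ψ = [2, 0, 2, 2]  (obs o_3=5)
t=4: δ = [2.916e-06, 1.944e-06, 5.832e-06, 1.944e-06]  ψ = [2, 2, 2, 2]  (obs o_4=5)
t=5: δ = [1.750e-07, 1.166e-07, 1.750e-07, 3.499e-07]  ψ = [2, 2, 2, 2]  (obs o_5=3)
t=6: δ = [2.100e-08, 1.750e-08, 1.050e-08, 1.400e-08]  ψ = [3, 3, 0, 3]  (obs o_6=4)
backtrack: best end state = 0; path = [3, 1, 2, 2, 2, 3, 0]

path = [3, 1, 2, 2, 2, 3, 0]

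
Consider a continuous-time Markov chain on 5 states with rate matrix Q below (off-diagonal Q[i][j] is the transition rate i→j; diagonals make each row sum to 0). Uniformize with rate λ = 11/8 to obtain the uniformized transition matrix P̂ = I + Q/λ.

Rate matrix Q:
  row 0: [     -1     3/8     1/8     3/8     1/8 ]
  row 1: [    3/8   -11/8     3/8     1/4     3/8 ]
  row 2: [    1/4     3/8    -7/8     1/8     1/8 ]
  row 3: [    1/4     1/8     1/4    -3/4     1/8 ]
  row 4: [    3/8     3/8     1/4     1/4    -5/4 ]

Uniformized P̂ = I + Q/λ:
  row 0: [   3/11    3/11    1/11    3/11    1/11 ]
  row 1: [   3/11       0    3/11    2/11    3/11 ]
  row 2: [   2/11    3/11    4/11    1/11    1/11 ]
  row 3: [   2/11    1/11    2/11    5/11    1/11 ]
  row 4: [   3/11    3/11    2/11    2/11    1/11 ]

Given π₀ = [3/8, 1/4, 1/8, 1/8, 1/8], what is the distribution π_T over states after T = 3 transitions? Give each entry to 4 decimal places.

π = [0.2307, 0.1779, 0.2153, 0.2526, 0.1236]

t=0: π = [0.3750, 0.2500, 0.1250, 0.1250, 0.1250]
t=1: π = [0.2500, 0.1818, 0.1932, 0.2386, 0.1364]
t=2: π = [0.2335, 0.1798, 0.2107, 0.2521, 0.1240]
t=3: π = [0.2307, 0.1779, 0.2153, 0.2526, 0.1236]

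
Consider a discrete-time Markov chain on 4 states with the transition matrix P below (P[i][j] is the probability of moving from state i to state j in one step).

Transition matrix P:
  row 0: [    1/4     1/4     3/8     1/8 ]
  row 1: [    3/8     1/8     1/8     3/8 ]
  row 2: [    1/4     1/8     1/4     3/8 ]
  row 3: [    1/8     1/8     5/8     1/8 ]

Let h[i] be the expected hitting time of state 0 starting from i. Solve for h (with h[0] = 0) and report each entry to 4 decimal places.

h = [0.0000, 3.8356, 4.3836, 4.8219]

First-step conditioning: h[0] = 0; for i ≠ 0, h[i] = 1 + Σ_k P[i][k]·h[k].
  h[1] = 1 + 1/8·h[1] + 1/8·h[2] + 3/8·h[3]
  h[2] = 1 + 1/8·h[1] + 1/4·h[2] + 3/8·h[3]
  h[3] = 1 + 1/8·h[1] + 5/8·h[2] + 1/8·h[3]
Solving the 3×3 linear system over states ≠ 0 gives exactly h = [0, 280/73, 320/73, 352/73] (h[0] = 0 is the target).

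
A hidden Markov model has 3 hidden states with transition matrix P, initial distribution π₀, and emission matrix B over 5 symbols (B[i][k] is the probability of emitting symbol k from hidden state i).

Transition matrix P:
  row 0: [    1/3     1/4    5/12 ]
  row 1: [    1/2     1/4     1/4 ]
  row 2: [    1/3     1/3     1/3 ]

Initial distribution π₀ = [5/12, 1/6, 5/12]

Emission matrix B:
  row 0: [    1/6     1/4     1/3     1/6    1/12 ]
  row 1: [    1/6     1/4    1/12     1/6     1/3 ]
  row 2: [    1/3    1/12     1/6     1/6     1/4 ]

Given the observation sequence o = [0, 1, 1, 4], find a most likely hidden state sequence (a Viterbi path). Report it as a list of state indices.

path = [2, 1, 0, 2]

t=0: δ = [6.944e-02, 2.778e-02, 1.389e-01]  (obs o_0=0)
t=1: δ = [1.157e-02, 1.157e-02, 3.858e-03]  ψ = [2, 2, 2]  (obs o_1=1)
t=2: δ = [1.447e-03, 7.234e-04, 4.019e-04]  ψ = [1, 0, 0]  (obs o_2=1)
t=3: δ = [4.019e-05, 1.206e-04, 1.507e-04]  ψ = [0, 0, 0]  (obs o_3=4)
backtrack: best end state = 2; path = [2, 1, 0, 2]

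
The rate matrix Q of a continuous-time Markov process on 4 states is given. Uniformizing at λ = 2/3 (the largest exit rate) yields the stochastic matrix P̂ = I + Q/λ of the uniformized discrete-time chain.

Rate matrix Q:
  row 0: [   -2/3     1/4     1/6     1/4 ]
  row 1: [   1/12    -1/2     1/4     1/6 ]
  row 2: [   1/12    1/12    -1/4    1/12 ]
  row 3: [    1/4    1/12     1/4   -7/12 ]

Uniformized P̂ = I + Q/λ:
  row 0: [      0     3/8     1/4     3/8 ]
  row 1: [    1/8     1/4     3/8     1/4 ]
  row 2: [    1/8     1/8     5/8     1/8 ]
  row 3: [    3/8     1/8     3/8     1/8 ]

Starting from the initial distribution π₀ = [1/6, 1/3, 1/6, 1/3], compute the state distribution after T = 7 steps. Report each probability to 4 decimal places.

π = [0.1526, 0.1865, 0.4745, 0.1865]

t=0: π = [0.1667, 0.3333, 0.1667, 0.3333]
t=1: π = [0.1875, 0.2083, 0.3958, 0.2083]
t=2: π = [0.1536, 0.1979, 0.4505, 0.1979]
t=3: π = [0.1553, 0.1882, 0.4684, 0.1882]
t=4: π = [0.1526, 0.1873, 0.4727, 0.1873]
t=5: π = [0.1528, 0.1866, 0.4741, 0.1866]
t=6: π = [0.1525, 0.1865, 0.4744, 0.1865]
t=7: π = [0.1526, 0.1865, 0.4745, 0.1865]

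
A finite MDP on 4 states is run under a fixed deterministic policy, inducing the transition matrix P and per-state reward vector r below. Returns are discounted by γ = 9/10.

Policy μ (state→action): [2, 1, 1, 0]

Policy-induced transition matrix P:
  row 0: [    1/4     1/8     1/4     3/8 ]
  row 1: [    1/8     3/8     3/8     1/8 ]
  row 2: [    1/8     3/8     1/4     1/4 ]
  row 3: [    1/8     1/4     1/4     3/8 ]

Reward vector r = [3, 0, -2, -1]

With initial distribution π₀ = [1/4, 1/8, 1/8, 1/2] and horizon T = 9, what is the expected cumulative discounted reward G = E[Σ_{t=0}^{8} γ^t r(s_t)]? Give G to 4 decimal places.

G = -2.0843

t=0: π = [0.2500, 0.1250, 0.1250, 0.5000], E[r] = 0.0000, γ^t·E[r] = 0.000000, running G = 0.000000
t=1: π = [0.1563, 0.2500, 0.2656, 0.3281], E[r] = -0.3906, γ^t·E[r] = -0.351563, running G = -0.351563
t=2: π = [0.1445, 0.2949, 0.2813, 0.2793], E[r] = -0.4082, γ^t·E[r] = -0.330645, running G = -0.682207
t=3: π = [0.1431, 0.3040, 0.2869, 0.2661], E[r] = -0.4106, γ^t·E[r] = -0.299360, running G = -0.981567
t=4: π = [0.1429, 0.3060, 0.2880, 0.2632], E[r] = -0.4105, γ^t·E[r] = -0.269324, running G = -1.250891
t=5: π = [0.1429, 0.3064, 0.2882, 0.2625], E[r] = -0.4104, γ^t·E[r] = -0.242349, running G = -1.493239
t=6: π = [0.1429, 0.3065, 0.2883, 0.2624], E[r] = -0.4104, γ^t·E[r] = -0.218102, running G = -1.711341
t=7: π = [0.1429, 0.3065, 0.2883, 0.2623], E[r] = -0.4104, γ^t·E[r] = -0.196289, running G = -1.907630
t=8: π = [0.1429, 0.3065, 0.2883, 0.2623], E[r] = -0.4104, γ^t·E[r] = -0.176659, running G = -2.084289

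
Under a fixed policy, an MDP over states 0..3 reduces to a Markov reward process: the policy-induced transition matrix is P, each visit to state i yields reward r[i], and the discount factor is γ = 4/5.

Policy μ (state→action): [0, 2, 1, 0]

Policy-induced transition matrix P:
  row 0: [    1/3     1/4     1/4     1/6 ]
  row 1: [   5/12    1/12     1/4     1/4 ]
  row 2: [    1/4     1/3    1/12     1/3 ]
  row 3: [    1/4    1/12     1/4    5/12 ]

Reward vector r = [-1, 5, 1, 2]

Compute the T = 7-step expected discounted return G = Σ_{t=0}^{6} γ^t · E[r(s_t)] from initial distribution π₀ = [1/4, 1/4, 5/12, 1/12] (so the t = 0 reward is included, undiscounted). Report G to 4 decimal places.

G = 5.8862

t=0: π = [0.2500, 0.2500, 0.4167, 0.0833], E[r] = 1.5833, γ^t·E[r] = 1.583333, running G = 1.583333
t=1: π = [0.3125, 0.2292, 0.1806, 0.2778], E[r] = 1.5694, γ^t·E[r] = 1.255556, running G = 2.838889
t=2: π = [0.3142, 0.1806, 0.2199, 0.2853], E[r] = 1.3791, γ^t·E[r] = 0.882593, running G = 3.721481
t=3: π = [0.3063, 0.1907, 0.2133, 0.2897], E[r] = 1.4399, γ^t·E[r] = 0.737210, running G = 4.458691
t=4: π = [0.3073, 0.1877, 0.2144, 0.2905], E[r] = 1.4268, γ^t·E[r] = 0.584416, running G = 5.043108
t=5: π = [0.3069, 0.1882, 0.2143, 0.2907], E[r] = 1.4295, γ^t·E[r] = 0.468431, running G = 5.511539
t=6: π = [0.3069, 0.1880, 0.2143, 0.2907], E[r] = 1.4290, γ^t·E[r] = 0.374616, running G = 5.886156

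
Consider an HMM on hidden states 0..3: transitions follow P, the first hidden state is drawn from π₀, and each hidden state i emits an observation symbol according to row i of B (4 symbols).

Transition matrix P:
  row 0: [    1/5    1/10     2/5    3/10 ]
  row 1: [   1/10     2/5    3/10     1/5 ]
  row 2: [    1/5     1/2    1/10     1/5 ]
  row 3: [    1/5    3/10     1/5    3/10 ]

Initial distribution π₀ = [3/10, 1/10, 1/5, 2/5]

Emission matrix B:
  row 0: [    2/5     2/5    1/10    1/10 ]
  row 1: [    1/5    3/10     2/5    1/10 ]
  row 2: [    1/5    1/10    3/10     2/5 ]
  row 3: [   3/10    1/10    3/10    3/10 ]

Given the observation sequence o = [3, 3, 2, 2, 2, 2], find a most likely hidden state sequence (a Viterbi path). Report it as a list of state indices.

path = [3, 2, 1, 1, 1, 1]

t=0: δ = [3.000e-02, 1.000e-02, 8.000e-02, 1.200e-01]  (obs o_0=3)
t=1: δ = [2.400e-03, 4.000e-03, 9.600e-03, 1.080e-02]  ψ = [3, 2, 3, 3]  (obs o_1=3)
t=2: δ = [2.160e-04, 1.920e-03, 6.480e-04, 9.720e-04]  ψ = [3, 2, 3, 3]  (obs o_2=2)
t=3: δ = [1.944e-05, 3.072e-04, 1.728e-04, 1.152e-04]  ψ = [3, 1, 1, 1]  (obs o_3=2)
t=4: δ = [3.456e-06, 4.915e-05, 2.765e-05, 1.843e-05]  ψ = [2, 1, 1, 1]  (obs o_4=2)
t=5: δ = [5.530e-07, 7.864e-06, 4.424e-06, 2.949e-06]  ψ = [2, 1, 1, 1]  (obs o_5=2)
backtrack: best end state = 1; path = [3, 2, 1, 1, 1, 1]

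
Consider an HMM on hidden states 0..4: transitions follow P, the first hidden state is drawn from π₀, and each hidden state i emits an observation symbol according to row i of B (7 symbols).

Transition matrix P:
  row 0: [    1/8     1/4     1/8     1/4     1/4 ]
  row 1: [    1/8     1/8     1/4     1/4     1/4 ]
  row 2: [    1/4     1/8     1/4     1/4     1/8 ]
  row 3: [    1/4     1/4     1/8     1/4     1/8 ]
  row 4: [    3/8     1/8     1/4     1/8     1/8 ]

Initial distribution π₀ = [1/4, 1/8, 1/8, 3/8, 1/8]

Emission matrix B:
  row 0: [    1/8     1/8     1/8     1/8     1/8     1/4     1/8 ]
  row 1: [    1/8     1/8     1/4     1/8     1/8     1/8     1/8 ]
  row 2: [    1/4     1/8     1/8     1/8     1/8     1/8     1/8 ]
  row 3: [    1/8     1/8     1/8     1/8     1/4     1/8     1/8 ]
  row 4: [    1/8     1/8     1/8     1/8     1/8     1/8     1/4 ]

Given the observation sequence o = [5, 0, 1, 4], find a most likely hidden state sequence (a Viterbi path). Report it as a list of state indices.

path = [0, 4, 0, 3]

t=0: δ = [6.250e-02, 1.562e-02, 1.562e-02, 4.688e-02, 1.562e-02]  (obs o_0=5)
t=1: δ = [1.465e-03, 1.953e-03, 1.953e-03, 1.953e-03, 1.953e-03]  ψ = [3, 0, 0, 0, 0]  (obs o_1=0)
t=2: δ = [9.155e-05, 6.104e-05, 6.104e-05, 6.104e-05, 6.104e-05]  ψ = [4, 3, 1, 1, 1]  (obs o_2=1)
t=3: δ = [2.861e-06, 2.861e-06, 1.907e-06, 5.722e-06, 2.861e-06]  ψ = [4, 0, 1, 0, 0]  (obs o_3=4)
backtrack: best end state = 3; path = [0, 4, 0, 3]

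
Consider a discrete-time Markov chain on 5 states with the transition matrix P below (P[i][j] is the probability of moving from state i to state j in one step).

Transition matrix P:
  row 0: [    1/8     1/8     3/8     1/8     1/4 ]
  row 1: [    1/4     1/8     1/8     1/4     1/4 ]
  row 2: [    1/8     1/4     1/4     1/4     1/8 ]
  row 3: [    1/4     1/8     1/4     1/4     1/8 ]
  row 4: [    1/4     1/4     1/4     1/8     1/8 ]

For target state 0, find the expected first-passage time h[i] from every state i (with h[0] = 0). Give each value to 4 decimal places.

h = [0.0000, 4.4454, 5.0717, 4.5160, 4.5072]

First-step conditioning: h[0] = 0; for i ≠ 0, h[i] = 1 + Σ_k P[i][k]·h[k].
  h[1] = 1 + 1/8·h[1] + 1/8·h[2] + 1/4·h[3] + 1/4·h[4]
  h[2] = 1 + 1/4·h[1] + 1/4·h[2] + 1/4·h[3] + 1/8·h[4]
  h[3] = 1 + 1/8·h[1] + 1/4·h[2] + 1/4·h[3] + 1/8·h[4]
  h[4] = 1 + 1/4·h[1] + 1/4·h[2] + 1/8·h[3] + 1/8·h[4]
Solving the 4×4 linear system over states ≠ 0 gives exactly h = [0, 4032/907, 4600/907, 4096/907, 4088/907] (h[0] = 0 is the target).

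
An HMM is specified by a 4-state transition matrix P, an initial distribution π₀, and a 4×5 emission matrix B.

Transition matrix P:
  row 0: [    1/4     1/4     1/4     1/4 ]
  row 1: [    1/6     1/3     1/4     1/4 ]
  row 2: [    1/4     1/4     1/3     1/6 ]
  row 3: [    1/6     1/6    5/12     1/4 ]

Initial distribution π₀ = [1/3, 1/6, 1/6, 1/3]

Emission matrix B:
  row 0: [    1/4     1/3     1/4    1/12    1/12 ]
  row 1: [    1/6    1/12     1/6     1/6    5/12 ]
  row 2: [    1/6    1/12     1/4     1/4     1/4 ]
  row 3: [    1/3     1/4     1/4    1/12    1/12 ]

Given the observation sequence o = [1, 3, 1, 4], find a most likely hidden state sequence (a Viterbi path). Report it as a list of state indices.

t=0: δ = [1.111e-01, 1.389e-02, 1.389e-02, 8.333e-02]  (obs o_0=1)
t=1: δ = [2.315e-03, 4.630e-03, 8.681e-03, 2.315e-03]  ψ = [0, 0, 3, 0]  (obs o_1=3)
t=2: δ = [7.234e-04, 1.808e-04, 2.411e-04, 3.617e-04]  ψ = [2, 2, 2, 2]  (obs o_2=1)
t=3: δ = [1.507e-05, 7.535e-05, 4.521e-05, 1.507e-05]  ψ = [0, 0, 0, 0]  (obs o_3=4)
backtrack: best end state = 1; path = [3, 2, 0, 1]

path = [3, 2, 0, 1]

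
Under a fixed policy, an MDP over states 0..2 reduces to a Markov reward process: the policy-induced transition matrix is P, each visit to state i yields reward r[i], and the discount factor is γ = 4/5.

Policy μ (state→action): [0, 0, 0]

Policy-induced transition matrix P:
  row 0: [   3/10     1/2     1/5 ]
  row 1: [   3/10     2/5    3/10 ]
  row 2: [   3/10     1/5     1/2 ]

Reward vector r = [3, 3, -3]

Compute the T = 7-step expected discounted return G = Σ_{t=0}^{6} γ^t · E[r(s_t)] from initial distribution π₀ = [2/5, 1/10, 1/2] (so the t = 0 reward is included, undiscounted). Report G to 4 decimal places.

t=0: π = [0.4000, 0.1000, 0.5000], E[r] = 0.0000, γ^t·E[r] = 0.000000, running G = 0.000000
t=1: π = [0.3000, 0.3400, 0.3600], E[r] = 0.8400, γ^t·E[r] = 0.672000, running G = 0.672000
t=2: π = [0.3000, 0.3580, 0.3420], E[r] = 0.9480, γ^t·E[r] = 0.606720, running G = 1.278720
t=3: π = [0.3000, 0.3616, 0.3384], E[r] = 0.9696, γ^t·E[r] = 0.496435, running G = 1.775155
t=4: π = [0.3000, 0.3623, 0.3377], E[r] = 0.9739, γ^t·E[r] = 0.398918, running G = 2.174073
t=5: π = [0.3000, 0.3625, 0.3375], E[r] = 0.9748, γ^t·E[r] = 0.319417, running G = 2.493490
t=6: π = [0.3000, 0.3625, 0.3375], E[r] = 0.9750, γ^t·E[r] = 0.255579, running G = 2.749069

G = 2.7491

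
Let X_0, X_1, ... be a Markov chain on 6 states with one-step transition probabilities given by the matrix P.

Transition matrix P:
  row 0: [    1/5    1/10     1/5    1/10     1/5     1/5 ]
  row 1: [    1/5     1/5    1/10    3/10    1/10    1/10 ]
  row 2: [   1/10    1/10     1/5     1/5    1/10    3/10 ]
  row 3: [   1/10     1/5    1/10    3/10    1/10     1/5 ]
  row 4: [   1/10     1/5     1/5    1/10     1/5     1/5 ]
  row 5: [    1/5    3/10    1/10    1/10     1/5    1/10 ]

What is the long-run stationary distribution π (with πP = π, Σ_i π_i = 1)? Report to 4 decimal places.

Balance equations π_j = Σ_i π_i·P[i][j]:
  π_0 = 1/5·π_0 + 1/5·π_1 + 1/10·π_2 + 1/10·π_3 + 1/10·π_4 + 1/5·π_5
  π_1 = 1/10·π_0 + 1/5·π_1 + 1/10·π_2 + 1/5·π_3 + 1/5·π_4 + 3/10·π_5
  π_2 = 1/5·π_0 + 1/10·π_1 + 1/5·π_2 + 1/10·π_3 + 1/5·π_4 + 1/10·π_5
  π_3 = 1/10·π_0 + 3/10·π_1 + 1/5·π_2 + 3/10·π_3 + 1/10·π_4 + 1/10·π_5
  π_4 = 1/5·π_0 + 1/10·π_1 + 1/10·π_2 + 1/10·π_3 + 1/5·π_4 + 1/5·π_5
  normalize: π_0 + π_1 + π_2 + π_3 + π_4 + π_5 = 1
Solving the linear system gives exactly π = [12388/81619, 15358/81619, 11785/81619, 15515/81619, 12058/81619, 14515/81619].

π = [0.1518, 0.1882, 0.1444, 0.1901, 0.1477, 0.1778]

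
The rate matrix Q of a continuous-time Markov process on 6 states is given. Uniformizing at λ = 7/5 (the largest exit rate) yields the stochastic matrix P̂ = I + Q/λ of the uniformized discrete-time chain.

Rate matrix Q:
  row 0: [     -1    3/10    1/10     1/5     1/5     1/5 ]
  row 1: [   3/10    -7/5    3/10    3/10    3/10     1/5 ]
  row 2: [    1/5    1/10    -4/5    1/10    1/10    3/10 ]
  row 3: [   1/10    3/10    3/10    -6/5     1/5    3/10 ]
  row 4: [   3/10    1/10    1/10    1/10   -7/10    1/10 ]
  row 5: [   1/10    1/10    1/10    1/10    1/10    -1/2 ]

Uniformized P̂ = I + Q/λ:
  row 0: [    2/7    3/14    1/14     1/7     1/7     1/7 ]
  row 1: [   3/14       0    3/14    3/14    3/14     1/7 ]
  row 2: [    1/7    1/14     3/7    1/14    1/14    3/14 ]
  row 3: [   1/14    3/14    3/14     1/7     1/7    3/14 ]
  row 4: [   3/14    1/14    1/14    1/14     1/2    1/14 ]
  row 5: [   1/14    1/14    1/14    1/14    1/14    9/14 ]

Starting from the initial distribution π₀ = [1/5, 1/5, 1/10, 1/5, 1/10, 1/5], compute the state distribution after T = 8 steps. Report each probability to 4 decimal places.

π = [0.1570, 0.1016, 0.1570, 0.1046, 0.1831, 0.2967]

t=0: π = [0.2000, 0.2000, 0.1000, 0.2000, 0.1000, 0.2000]
t=1: π = [0.1643, 0.1143, 0.1643, 0.1286, 0.1714, 0.2571]
t=2: π = [0.1592, 0.1051, 0.1648, 0.1087, 0.1821, 0.2801]
t=3: π = [0.1583, 0.1022, 0.1608, 0.1056, 0.1836, 0.2894]
t=4: π = [0.1577, 0.1018, 0.1585, 0.1049, 0.1836, 0.2935]
t=5: π = [0.1573, 0.1017, 0.1576, 0.1047, 0.1834, 0.2953]
t=6: π = [0.1571, 0.1016, 0.1572, 0.1047, 0.1833, 0.2961]
t=7: π = [0.1570, 0.1016, 0.1570, 0.1046, 0.1832, 0.2965]
t=8: π = [0.1570, 0.1016, 0.1570, 0.1046, 0.1831, 0.2967]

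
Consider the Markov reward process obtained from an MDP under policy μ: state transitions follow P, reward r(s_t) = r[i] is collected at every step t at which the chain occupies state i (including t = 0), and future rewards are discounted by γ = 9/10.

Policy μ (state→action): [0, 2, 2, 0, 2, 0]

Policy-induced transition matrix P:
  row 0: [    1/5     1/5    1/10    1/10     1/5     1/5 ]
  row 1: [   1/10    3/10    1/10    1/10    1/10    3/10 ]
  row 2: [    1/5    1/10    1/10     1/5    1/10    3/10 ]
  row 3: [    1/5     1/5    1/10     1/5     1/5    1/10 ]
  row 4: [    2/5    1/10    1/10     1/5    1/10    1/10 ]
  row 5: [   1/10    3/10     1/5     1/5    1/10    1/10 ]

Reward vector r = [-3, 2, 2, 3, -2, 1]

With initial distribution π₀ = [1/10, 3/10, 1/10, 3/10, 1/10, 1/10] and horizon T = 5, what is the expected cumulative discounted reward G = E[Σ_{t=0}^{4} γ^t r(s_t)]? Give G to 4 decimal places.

G = 2.8624

t=0: π = [0.1000, 0.3000, 0.1000, 0.3000, 0.1000, 0.1000], E[r] = 1.3000, γ^t·E[r] = 1.300000, running G = 1.300000
t=1: π = [0.1800, 0.2200, 0.1100, 0.1600, 0.1400, 0.1900], E[r] = 0.5100, γ^t·E[r] = 0.459000, running G = 1.759000
t=2: π = [0.1870, 0.2160, 0.1190, 0.1600, 0.1340, 0.1840], E[r] = 0.5050, γ^t·E[r] = 0.409050, running G = 2.168050
t=3: π = [0.1868, 0.2147, 0.1184, 0.1597, 0.1347, 0.1857], E[r] = 0.5012, γ^t·E[r] = 0.365375, running G = 2.533425
t=4: π = [0.1869, 0.2147, 0.1186, 0.1599, 0.1347, 0.1853], E[r] = 0.5015, γ^t·E[r] = 0.329001, running G = 2.862426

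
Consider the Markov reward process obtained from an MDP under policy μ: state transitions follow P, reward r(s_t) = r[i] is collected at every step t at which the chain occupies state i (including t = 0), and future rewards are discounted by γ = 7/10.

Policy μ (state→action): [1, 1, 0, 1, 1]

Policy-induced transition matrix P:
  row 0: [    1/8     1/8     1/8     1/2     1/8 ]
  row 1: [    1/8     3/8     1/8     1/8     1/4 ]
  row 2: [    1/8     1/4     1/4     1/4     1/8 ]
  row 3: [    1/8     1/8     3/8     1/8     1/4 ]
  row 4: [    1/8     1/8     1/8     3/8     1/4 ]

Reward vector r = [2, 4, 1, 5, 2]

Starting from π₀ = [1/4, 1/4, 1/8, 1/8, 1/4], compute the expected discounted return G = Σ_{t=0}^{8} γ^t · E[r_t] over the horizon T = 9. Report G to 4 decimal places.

G = 9.3313

t=0: π = [0.2500, 0.2500, 0.1250, 0.1250, 0.2500], E[r] = 2.7500, γ^t·E[r] = 2.750000, running G = 2.750000
t=1: π = [0.1250, 0.2031, 0.1719, 0.2969, 0.2031], E[r] = 3.1250, γ^t·E[r] = 2.187500, running G = 4.937500
t=2: π = [0.1250, 0.1973, 0.2207, 0.2441, 0.2129], E[r] = 2.9063, γ^t·E[r] = 1.424063, running G = 6.361563
t=3: π = [0.1250, 0.2019, 0.2136, 0.2527, 0.2068], E[r] = 2.9482, γ^t·E[r] = 1.011247, running G = 7.372810
t=4: π = [0.1250, 0.2022, 0.2149, 0.2503, 0.2077], E[r] = 2.9403, γ^t·E[r] = 0.705968, running G = 8.078777
t=5: π = [0.1250, 0.2024, 0.2144, 0.2507, 0.2075], E[r] = 2.9423, γ^t·E[r] = 0.494519, running G = 8.573296
t=6: π = [0.1250, 0.2024, 0.2145, 0.2506, 0.2076], E[r] = 2.9420, γ^t·E[r] = 0.346125, running G = 8.919421
t=7: π = [0.1250, 0.2024, 0.2144, 0.2506, 0.2076], E[r] = 2.9421, γ^t·E[r] = 0.242295, running G = 9.161716
t=8: π = [0.1250, 0.2024, 0.2145, 0.2506, 0.2076], E[r] = 2.9421, γ^t·E[r] = 0.169605, running G = 9.331321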